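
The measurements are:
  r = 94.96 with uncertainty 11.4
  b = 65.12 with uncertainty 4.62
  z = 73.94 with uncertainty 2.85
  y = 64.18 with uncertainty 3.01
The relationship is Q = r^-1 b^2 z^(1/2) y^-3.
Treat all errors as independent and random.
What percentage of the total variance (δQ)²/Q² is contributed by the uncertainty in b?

(δQ/Q)² = (-1·δr/r)² + (2·δb/b)² + (½·δz/z)² + (-3·δy/y)²
  r term: (-1×0.120)² = 0.0144
  b term: (2×0.0709)² = 0.0201
  z term: (0.5×0.0385)² = 0.000371
  y term: (-3×0.0469)² = 0.0198
Total = 0.0547. Share from b = 0.0201/0.0547 = 0.368.

36.8%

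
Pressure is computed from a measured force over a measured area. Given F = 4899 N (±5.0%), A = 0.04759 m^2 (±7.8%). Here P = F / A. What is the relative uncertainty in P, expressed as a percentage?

9.26%

P is a product of powers, so relative uncertainties combine in quadrature:
  (1·δF/F)² = (1×0.0500)² = 0.00250;  (-1·δA/A)² = (-1×0.0780)² = 0.00608
δP/P = √(0.00858) = 0.0926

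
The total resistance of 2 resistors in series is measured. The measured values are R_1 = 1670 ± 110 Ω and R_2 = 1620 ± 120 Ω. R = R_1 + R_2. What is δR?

Absolute uncertainties add in quadrature for a linear combination:
  (δR_1)² = 12100;  (δR_2)² = 14400
δR = √(26500) = 163 Ω

163 Ω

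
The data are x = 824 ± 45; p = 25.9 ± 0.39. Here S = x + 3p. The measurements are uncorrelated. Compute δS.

45.0

Sums and differences: (δS)² = Σ (cᵢ δxᵢ)².
  (δx)² = 2020;  (3·δp)² = 1.37
δS = √(2030) = 45.0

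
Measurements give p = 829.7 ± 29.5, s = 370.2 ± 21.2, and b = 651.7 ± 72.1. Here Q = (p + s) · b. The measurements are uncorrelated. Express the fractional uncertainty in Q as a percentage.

11.5%

Let u = p + s = 1200. δu = √(δp² + δs²) = √(870 + 449) = 36.3, so δu/u = 0.0303.
Q is then a monomial in u, b:
δQ/Q = √((δu/u)² + (1·δb/b)²) = √(0.000917 + 0.0122) = 0.115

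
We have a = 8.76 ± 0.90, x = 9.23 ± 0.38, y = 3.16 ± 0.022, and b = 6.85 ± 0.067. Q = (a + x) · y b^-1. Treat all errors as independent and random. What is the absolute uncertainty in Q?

0.462

Let u = a + x = 18.0. δu = √(δa² + δx²) = √(0.810 + 0.144) = 0.977, so δu/u = 0.0543.
Q is then a monomial in u, y, b:
δQ/Q = √((δu/u)² + (1·δy/y)² + (-1·δb/b)²) = √(0.00295 + 4.85e-05 + 9.57e-05) = 0.0556
Q = 8.30, so δQ = 0.0556 × 8.30 = 0.462.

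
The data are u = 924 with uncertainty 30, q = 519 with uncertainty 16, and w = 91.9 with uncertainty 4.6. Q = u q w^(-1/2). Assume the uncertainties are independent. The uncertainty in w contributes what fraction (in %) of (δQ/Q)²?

23.8%

(δQ/Q)² = (1·δu/u)² + (1·δq/q)² + (−½·δw/w)²
  u term: (1×0.0325)² = 0.00105
  q term: (1×0.0308)² = 0.000950
  w term: (-0.5×0.0501)² = 0.000626
Total = 0.00263. Share from w = 0.000626/0.00263 = 0.238.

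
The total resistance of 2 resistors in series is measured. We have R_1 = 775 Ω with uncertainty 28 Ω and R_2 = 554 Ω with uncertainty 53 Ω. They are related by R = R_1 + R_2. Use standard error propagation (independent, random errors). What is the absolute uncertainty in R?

59.9 Ω

Sums and differences: (δR)² = Σ (cᵢ δxᵢ)².
  (δR_1)² = 784;  (δR_2)² = 2810
δR = √(3590) = 59.9 Ω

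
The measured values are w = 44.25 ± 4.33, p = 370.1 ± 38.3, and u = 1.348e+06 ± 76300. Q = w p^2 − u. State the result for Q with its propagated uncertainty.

Let h = w·p^2 = 6.061e+06. δh/h = √((1·δw/w)² + (2·δp/p)²) = √(0.00958 + 0.0428) = 0.229, so δh = 1.39e+06.
Q = h − u: δQ = √(δh² + δu²) = √(1.93e+12 + 5.82e+09) = 1.39e+06
Q = 4.713e+06.

(4.713 ± 1.39) × 10^6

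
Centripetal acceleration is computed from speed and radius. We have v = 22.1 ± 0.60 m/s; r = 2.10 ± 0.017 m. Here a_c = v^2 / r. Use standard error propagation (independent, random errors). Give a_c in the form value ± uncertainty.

233 ± 12.8 m/s^2

a_c is a product of powers, so relative uncertainties combine in quadrature:
  (2·δv/v)² = (2×0.0271)² = 0.00295;  (-1·δr/r)² = (-1×0.00810)² = 6.55e-05
δa_c/a_c = √(0.00301) = 0.0549
a_c = 233 m/s^2, so δa_c = 0.0549 × 233 = 12.8 m/s^2.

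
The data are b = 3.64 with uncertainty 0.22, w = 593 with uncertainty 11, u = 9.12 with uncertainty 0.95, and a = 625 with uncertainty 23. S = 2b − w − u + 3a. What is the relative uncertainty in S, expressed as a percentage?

For a sum/difference, combine absolute errors in quadrature:
  (2·δb)² = 0.194;  (δw)² = 121;  (δu)² = 0.902;  (3·δa)² = 4760
δS = √(4880) = 69.9
S = 1280, so δS/S = 69.9/1280 = 0.0546.

5.46%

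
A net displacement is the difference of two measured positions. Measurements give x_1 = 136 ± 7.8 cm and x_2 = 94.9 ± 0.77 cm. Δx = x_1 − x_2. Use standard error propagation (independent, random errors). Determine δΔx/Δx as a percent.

19.1%

Absolute uncertainties add in quadrature for a linear combination:
  (δx_1)² = 60.8;  (δx_2)² = 0.593
δΔx = √(61.4) = 7.84 cm
Δx = 41.1 cm, so δΔx/Δx = 7.84/41.1 = 0.191.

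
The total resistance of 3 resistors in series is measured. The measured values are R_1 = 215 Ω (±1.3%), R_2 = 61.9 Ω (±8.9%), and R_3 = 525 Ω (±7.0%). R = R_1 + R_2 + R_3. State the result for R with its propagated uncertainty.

Sums and differences: (δR)² = Σ (cᵢ δxᵢ)².
  (δR_1)² = 7.81;  (δR_2)² = 30.4;  (δR_3)² = 1350
δR = √(1390) = 37.3 Ω
R = 802 Ω.

802 ± 37.3 Ω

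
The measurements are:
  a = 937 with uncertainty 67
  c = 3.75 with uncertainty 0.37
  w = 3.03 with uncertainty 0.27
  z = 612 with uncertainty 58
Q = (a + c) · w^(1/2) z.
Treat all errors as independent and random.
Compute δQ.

Let u = a + c = 941. δu = √(δa² + δc²) = √(4490 + 0.137) = 67.0, so δu/u = 0.0712.
Q is then a monomial in u, w, z:
δQ/Q = √((δu/u)² + (½·δw/w)² + (1·δz/z)²) = √(0.00507 + 0.00199 + 0.00898) = 0.127
Q = 1e+06, so δQ = 0.127 × 1e+06 = 1.27e+05.

1.27e+05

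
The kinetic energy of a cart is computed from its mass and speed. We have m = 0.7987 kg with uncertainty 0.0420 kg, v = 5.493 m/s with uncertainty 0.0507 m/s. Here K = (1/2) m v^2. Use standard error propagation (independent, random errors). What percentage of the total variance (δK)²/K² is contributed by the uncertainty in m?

(δK/K)² = (1·δm/m)² + (2·δv/v)²
  m term: (1×0.0526)² = 0.00277
  v term: (2×0.00923)² = 0.000341
Total = 0.00311. Share from m = 0.00277/0.00311 = 0.890.

89.0%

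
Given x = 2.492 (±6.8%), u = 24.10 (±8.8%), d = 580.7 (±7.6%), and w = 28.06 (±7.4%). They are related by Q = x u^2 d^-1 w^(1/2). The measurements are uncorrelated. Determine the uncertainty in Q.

Since Q is a product/quotient, work with relative uncertainties:
  (1·δx/x)² = (1×0.0680)² = 0.00462;  (2·δu/u)² = (2×0.0880)² = 0.0310;  (-1·δd/d)² = (-1×0.0760)² = 0.00578;  (½·δw/w)² = (0.5×0.0740)² = 0.00137
δQ/Q = √(0.0427) = 0.207
Q = 13.20, so δQ = 0.207 × 13.20 = 2.73.

2.73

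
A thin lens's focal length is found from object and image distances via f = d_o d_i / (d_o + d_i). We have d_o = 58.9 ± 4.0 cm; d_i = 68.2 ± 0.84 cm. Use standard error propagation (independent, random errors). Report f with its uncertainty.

31.6 ± 1.17 cm

∂f/∂d_o = (d_i/(d_o+d_i))² = 0.288;  ∂f/∂d_i = (d_o/(d_o+d_i))² = 0.215
δf = √((∂f/∂d_o · δd_o)² + (∂f/∂d_i · δd_i)²) = √(1.33 + 0.0325) = 1.17 cm
f = 31.6 cm.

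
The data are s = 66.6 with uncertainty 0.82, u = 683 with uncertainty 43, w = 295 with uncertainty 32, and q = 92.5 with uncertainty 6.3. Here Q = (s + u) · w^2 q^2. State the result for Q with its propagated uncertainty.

Let h = s + u = 750. δh = √(δs² + δu²) = √(0.672 + 1850) = 43.0, so δh/h = 0.0574.
Q is then a monomial in h, w, q:
δQ/Q = √((δh/h)² + (2·δw/w)² + (2·δq/q)²) = √(0.00329 + 0.0471 + 0.0186) = 0.263
Q = 5.58e+11, so δQ = 0.263 × 5.58e+11 = 1.47e+11.

(5.58 ± 1.47) × 10^11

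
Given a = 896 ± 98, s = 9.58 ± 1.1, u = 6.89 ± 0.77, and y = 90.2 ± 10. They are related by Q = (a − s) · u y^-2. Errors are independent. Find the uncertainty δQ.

Let w = a − s = 886. δw = √(δa² + δs²) = √(9600 + 1.21) = 98.0, so δw/w = 0.111.
Q is then a monomial in w, u, y:
δQ/Q = √((δw/w)² + (1·δu/u)² + (-2·δy/y)²) = √(0.0122 + 0.0125 + 0.0492) = 0.272
Q = 0.751, so δQ = 0.272 × 0.751 = 0.204.

0.204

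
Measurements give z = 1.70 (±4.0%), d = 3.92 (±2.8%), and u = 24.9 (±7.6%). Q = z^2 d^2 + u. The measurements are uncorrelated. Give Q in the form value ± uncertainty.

69.3 ± 4.73

Let p = z^2·d^2 = 44.4. δp/p = √((2·δz/z)² + (2·δd/d)²) = √(0.00640 + 0.00314) = 0.0977, so δp = 4.34.
Q = p + u: δQ = √(δp² + δu²) = √(18.8 + 3.58) = 4.73
Q = 69.3.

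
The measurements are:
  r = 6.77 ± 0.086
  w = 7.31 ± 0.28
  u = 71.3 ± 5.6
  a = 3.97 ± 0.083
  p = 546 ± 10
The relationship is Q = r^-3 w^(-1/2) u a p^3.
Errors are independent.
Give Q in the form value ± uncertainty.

Relative error in a monomial: (δQ/Q)² = Σ (nᵢ · δxᵢ/xᵢ)².
  (-3·δr/r)² = (-3×0.0127)² = 0.00145;  (−½·δw/w)² = (-0.5×0.0383)² = 0.000367;  (1·δu/u)² = (1×0.0785)² = 0.00617;  (1·δa/a)² = (1×0.0209)² = 0.000437;  (3·δp/p)² = (3×0.0183)² = 0.00302
δQ/Q = √(0.0114) = 0.107
Q = 5.49e+07, so δQ = 0.107 × 5.49e+07 = 5.88e+06.

(5.49 ± 0.588) × 10^7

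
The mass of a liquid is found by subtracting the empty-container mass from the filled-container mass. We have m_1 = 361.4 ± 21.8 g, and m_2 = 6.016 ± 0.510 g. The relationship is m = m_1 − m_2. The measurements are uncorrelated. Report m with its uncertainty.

Absolute uncertainties add in quadrature for a linear combination:
  (δm_1)² = 475;  (δm_2)² = 0.260
δm = √(476) = 21.8 g
m = 355.4 g.

355.4 ± 21.8 g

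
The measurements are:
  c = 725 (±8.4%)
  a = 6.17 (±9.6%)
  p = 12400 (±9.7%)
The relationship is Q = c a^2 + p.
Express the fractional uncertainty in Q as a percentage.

Let w = c·a^2 = 27600. δw/w = √((1·δc/c)² + (2·δa/a)²) = √(0.00706 + 0.0369) = 0.210, so δw = 5780.
Q = w + p: δQ = √(δw² + δp²) = √(3.35e+07 + 1.45e+06) = 5910
Q = 40000, so δQ/Q = 5910/40000 = 0.148.

14.8%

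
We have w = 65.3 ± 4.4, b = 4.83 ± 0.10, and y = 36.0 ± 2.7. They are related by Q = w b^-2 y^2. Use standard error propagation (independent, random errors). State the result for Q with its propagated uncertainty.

3630 ± 615

Relative error in a monomial: (δQ/Q)² = Σ (nᵢ · δxᵢ/xᵢ)².
  (1·δw/w)² = (1×0.0674)² = 0.00454;  (-2·δb/b)² = (-2×0.0207)² = 0.00171;  (2·δy/y)² = (2×0.0750)² = 0.0225
δQ/Q = √(0.0288) = 0.170
Q = 3630, so δQ = 0.170 × 3630 = 615.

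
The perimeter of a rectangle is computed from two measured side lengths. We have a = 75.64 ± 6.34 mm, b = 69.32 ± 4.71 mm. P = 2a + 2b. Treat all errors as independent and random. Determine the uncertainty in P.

For a sum/difference, combine absolute errors in quadrature:
  (2·δa)² = 161;  (2·δb)² = 88.7
δP = √(250) = 15.8 mm

15.8 mm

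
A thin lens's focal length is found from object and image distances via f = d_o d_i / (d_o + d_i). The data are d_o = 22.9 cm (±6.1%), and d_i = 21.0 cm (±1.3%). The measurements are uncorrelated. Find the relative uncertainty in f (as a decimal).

0.0300

∂f/∂d_o = (d_i/(d_o+d_i))² = 0.229;  ∂f/∂d_i = (d_o/(d_o+d_i))² = 0.272
δf = √((∂f/∂d_o · δd_o)² + (∂f/∂d_i · δd_i)²) = √(0.102 + 0.00552) = 0.328 cm
f = 11.0 cm, so δf/f = 0.328/11.0 = 0.0300.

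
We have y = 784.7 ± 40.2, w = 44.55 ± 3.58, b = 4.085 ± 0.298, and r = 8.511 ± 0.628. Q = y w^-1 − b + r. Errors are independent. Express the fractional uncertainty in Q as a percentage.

Let p = y·w^-1 = 17.61. δp/p = √((1·δy/y)² + (-1·δw/w)²) = √(0.00262 + 0.00646) = 0.0953, so δp = 1.68.
Q = p − b + r: δQ = √(δp² + δb² + δr²) = √(2.82 + 0.0888 + 0.394) = 1.82
Q = 22.04, so δQ/Q = 1.82/22.04 = 0.0824.

8.24%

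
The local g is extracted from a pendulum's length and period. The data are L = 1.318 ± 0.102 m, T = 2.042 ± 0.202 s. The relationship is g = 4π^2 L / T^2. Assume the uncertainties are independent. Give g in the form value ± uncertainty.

12.48 ± 2.65 m/s^2

Each factor contributes (exponent × relative error)² to (δg/g)²:
  (1·δL/L)² = (1×0.0774)² = 0.00599;  (-2·δT/T)² = (-2×0.0989)² = 0.0391
δg/g = √(0.0451) = 0.212
g = 12.48 m/s^2, so δg = 0.212 × 12.48 = 2.65 m/s^2.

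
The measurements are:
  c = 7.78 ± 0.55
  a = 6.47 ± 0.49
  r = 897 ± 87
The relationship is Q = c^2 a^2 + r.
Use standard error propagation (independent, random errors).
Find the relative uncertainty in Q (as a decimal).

0.155

Let p = c^2·a^2 = 2530. δp/p = √((2·δc/c)² + (2·δa/a)²) = √(0.0200 + 0.0229) = 0.207, so δp = 525.
Q = p + r: δQ = √(δp² + δr²) = √(2.76e+05 + 7570) = 532
Q = 3430, so δQ/Q = 532/3430 = 0.155.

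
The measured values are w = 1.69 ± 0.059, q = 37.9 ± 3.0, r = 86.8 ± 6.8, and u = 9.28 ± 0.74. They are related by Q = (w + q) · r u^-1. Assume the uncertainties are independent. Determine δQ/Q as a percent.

13.5%

Let h = w + q = 39.6. δh = √(δw² + δq²) = √(0.00348 + 9.00) = 3.00, so δh/h = 0.0758.
Q is then a monomial in h, r, u:
δQ/Q = √((δh/h)² + (1·δr/r)² + (-1·δu/u)²) = √(0.00574 + 0.00614 + 0.00636) = 0.135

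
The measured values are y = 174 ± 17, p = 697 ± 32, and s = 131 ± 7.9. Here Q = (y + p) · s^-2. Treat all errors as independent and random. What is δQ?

Let u = y + p = 871. δu = √(δy² + δp²) = √(289 + 1020) = 36.2, so δu/u = 0.0416.
Q is then a monomial in u, s:
δQ/Q = √((δu/u)² + (-2·δs/s)²) = √(0.00173 + 0.0145) = 0.128
Q = 0.0508, so δQ = 0.128 × 0.0508 = 0.00648.

0.00648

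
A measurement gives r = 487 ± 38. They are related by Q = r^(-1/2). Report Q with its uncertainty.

Q ∝ r^(-1/2), so δQ/Q = |−½| · δr/r = 0.5 × 0.0780 = 0.0390.
Q = 0.0453, so δQ = 0.0390 × 0.0453 = 0.00177.

0.0453 ± 0.00177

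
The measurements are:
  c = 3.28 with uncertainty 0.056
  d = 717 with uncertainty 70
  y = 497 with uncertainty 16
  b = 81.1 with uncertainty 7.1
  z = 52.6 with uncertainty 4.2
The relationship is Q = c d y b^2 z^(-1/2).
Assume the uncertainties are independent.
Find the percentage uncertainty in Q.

20.8%

Relative error in a monomial: (δQ/Q)² = Σ (nᵢ · δxᵢ/xᵢ)².
  (1·δc/c)² = (1×0.0171)² = 0.000291;  (1·δd/d)² = (1×0.0976)² = 0.00953;  (1·δy/y)² = (1×0.0322)² = 0.00104;  (2·δb/b)² = (2×0.0875)² = 0.0307;  (−½·δz/z)² = (-0.5×0.0798)² = 0.00159
δQ/Q = √(0.0431) = 0.208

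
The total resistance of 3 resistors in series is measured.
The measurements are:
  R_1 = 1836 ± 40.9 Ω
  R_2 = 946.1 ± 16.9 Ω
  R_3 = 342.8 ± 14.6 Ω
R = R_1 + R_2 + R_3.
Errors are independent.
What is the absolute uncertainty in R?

Each term contributes (cᵢ δxᵢ)² to (δR)²:
  (δR_1)² = 1670;  (δR_2)² = 286;  (δR_3)² = 213
δR = √(2170) = 46.6 Ω

46.6 Ω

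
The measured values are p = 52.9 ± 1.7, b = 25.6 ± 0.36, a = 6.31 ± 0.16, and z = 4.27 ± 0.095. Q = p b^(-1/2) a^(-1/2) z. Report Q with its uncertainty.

For a monomial Q ∝ p, b^(-1/2), a^(-1/2), z, fractional errors add in quadrature:
  (1·δp/p)² = (1×0.0321)² = 0.00103;  (−½·δb/b)² = (-0.5×0.0141)² = 4.94e-05;  (−½·δa/a)² = (-0.5×0.0254)² = 0.000161;  (1·δz/z)² = (1×0.0222)² = 0.000495
δQ/Q = √(0.00174) = 0.0417
Q = 17.8, so δQ = 0.0417 × 17.8 = 0.741.

17.8 ± 0.741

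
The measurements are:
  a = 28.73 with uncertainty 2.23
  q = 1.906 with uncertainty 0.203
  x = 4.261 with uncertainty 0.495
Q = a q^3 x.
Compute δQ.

296

Products/powers → add relative errors in quadrature, weighted by exponent:
  (1·δa/a)² = (1×0.0776)² = 0.00602;  (3·δq/q)² = (3×0.107)² = 0.102;  (1·δx/x)² = (1×0.116)² = 0.0135
δQ/Q = √(0.122) = 0.349
Q = 847.6, so δQ = 0.349 × 847.6 = 296.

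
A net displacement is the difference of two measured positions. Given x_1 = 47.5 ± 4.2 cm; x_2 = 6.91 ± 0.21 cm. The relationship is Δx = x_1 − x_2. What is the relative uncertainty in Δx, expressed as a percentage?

Δx is a linear combination, so absolute uncertainties add in quadrature:
  (δx_1)² = 17.6;  (δx_2)² = 0.0441
δΔx = √(17.7) = 4.21 cm
Δx = 40.6 cm, so δΔx/Δx = 4.21/40.6 = 0.104.

10.4%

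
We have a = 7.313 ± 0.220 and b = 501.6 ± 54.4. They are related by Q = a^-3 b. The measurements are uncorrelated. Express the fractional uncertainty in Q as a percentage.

14.1%

Since Q is a product/quotient, work with relative uncertainties:
  (-3·δa/a)² = (-3×0.0301)² = 0.00815;  (1·δb/b)² = (1×0.108)² = 0.0118
δQ/Q = √(0.0199) = 0.141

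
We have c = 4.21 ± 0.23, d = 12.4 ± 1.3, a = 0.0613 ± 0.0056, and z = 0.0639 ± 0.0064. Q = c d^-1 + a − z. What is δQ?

Let p = c·d^-1 = 0.340. δp/p = √((1·δc/c)² + (-1·δd/d)²) = √(0.00298 + 0.0110) = 0.118, so δp = 0.0401.
Q = p + a − z: δQ = √(δp² + δa² + δz²) = √(0.00161 + 3.14e-05 + 4.1e-05) = 0.0410

0.0410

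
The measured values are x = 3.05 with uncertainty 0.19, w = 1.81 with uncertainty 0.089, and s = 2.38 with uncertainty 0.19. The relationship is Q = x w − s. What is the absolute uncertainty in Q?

Let p = x·w = 5.52. δp/p = √((1·δx/x)² + (1·δw/w)²) = √(0.00388 + 0.00242) = 0.0794, so δp = 0.438.
Q = p − s: δQ = √(δp² + δs²) = √(0.192 + 0.0361) = 0.478

0.478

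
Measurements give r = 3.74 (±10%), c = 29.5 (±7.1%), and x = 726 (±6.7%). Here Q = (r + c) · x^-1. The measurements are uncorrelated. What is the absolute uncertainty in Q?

0.00424

Let u = r + c = 33.2. δu = √(δr² + δc²) = √(0.140 + 4.39) = 2.13, so δu/u = 0.0640.
Q is then a monomial in u, x:
δQ/Q = √((δu/u)² + (-1·δx/x)²) = √(0.00410 + 0.00449) = 0.0927
Q = 0.0458, so δQ = 0.0927 × 0.0458 = 0.00424.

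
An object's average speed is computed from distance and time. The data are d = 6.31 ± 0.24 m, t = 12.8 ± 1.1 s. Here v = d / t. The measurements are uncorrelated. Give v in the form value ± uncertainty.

v is a product of powers, so relative uncertainties combine in quadrature:
  (1·δd/d)² = (1×0.0380)² = 0.00145;  (-1·δt/t)² = (-1×0.0859)² = 0.00739
δv/v = √(0.00883) = 0.0940
v = 0.493 m/s, so δv = 0.0940 × 0.493 = 0.0463 m/s.

0.493 ± 0.0463 m/s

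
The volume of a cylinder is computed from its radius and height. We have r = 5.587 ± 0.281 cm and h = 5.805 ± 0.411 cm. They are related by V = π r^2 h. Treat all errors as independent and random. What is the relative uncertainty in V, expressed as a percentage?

Products/powers → add relative errors in quadrature, weighted by exponent:
  (2·δr/r)² = (2×0.0503)² = 0.0101;  (1·δh/h)² = (1×0.0708)² = 0.00501
δV/V = √(0.0151) = 0.123

12.3%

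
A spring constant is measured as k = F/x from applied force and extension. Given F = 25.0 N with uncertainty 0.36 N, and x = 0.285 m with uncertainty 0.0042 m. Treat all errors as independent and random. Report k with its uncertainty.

Relative error in a monomial: (δk/k)² = Σ (nᵢ · δxᵢ/xᵢ)².
  (1·δF/F)² = (1×0.0144)² = 0.000207;  (-1·δx/x)² = (-1×0.0147)² = 0.000217
δk/k = √(0.000425) = 0.0206
k = 87.7 N/m, so δk = 0.0206 × 87.7 = 1.81 N/m.

87.7 ± 1.81 N/m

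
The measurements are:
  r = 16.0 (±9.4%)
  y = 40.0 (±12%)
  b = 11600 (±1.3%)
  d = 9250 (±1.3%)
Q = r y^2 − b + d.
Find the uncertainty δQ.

6600

Let p = r·y^2 = 25600. δp/p = √((1·δr/r)² + (2·δy/y)²) = √(0.00884 + 0.0576) = 0.258, so δp = 6600.
Q = p − b + d: δQ = √(δp² + δb² + δd²) = √(4.35e+07 + 22700 + 14500) = 6600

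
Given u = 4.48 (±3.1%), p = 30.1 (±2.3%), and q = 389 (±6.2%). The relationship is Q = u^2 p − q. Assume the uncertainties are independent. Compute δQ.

46.7

Let w = u^2·p = 604. δw/w = √((2·δu/u)² + (1·δp/p)²) = √(0.00384 + 0.000529) = 0.0661, so δw = 39.9.
Q = w − q: δQ = √(δw² + δq²) = √(1600 + 582) = 46.7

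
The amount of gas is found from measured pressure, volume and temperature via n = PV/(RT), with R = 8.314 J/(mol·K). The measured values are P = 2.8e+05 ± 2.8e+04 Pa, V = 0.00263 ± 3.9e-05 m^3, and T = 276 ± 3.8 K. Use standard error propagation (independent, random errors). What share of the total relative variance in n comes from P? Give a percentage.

(δn/n)² = (1·δP/P)² + (1·δV/V)² + (-1·δT/T)²
  P term: (1×0.100)² = 0.0100
  V term: (1×0.0148)² = 0.000220
  T term: (-1×0.0138)² = 0.000190
Total = 0.0104. Share from P = 0.0100/0.0104 = 0.961.

96.1%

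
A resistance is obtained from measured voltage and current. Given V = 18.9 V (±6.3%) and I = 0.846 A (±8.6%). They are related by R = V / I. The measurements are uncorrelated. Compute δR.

2.38 Ω

Products/powers → add relative errors in quadrature, weighted by exponent:
  (1·δV/V)² = (1×0.0630)² = 0.00397;  (-1·δI/I)² = (-1×0.0860)² = 0.00740
δR/R = √(0.0114) = 0.107
R = 22.3 Ω, so δR = 0.107 × 22.3 = 2.38 Ω.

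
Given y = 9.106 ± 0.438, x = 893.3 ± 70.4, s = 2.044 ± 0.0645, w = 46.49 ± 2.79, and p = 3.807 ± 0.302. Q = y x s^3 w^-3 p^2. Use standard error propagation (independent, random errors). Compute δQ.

Each factor contributes (exponent × relative error)² to (δQ/Q)²:
  (1·δy/y)² = (1×0.0481)² = 0.00231;  (1·δx/x)² = (1×0.0788)² = 0.00621;  (3·δs/s)² = (3×0.0316)² = 0.00896;  (-3·δw/w)² = (-3×0.0600)² = 0.0324;  (2·δp/p)² = (2×0.0793)² = 0.0252
δQ/Q = √(0.0751) = 0.274
Q = 10.02, so δQ = 0.274 × 10.02 = 2.75.

2.75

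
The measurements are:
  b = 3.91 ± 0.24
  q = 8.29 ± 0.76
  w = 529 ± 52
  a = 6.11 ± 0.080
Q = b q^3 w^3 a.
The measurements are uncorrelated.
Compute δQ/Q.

For a monomial Q ∝ b, q^3, w^3, a, fractional errors add in quadrature:
  (1·δb/b)² = (1×0.0614)² = 0.00377;  (3·δq/q)² = (3×0.0917)² = 0.0756;  (3·δw/w)² = (3×0.0983)² = 0.0870;  (1·δa/a)² = (1×0.0131)² = 0.000171
δQ/Q = √(0.167) = 0.408

0.408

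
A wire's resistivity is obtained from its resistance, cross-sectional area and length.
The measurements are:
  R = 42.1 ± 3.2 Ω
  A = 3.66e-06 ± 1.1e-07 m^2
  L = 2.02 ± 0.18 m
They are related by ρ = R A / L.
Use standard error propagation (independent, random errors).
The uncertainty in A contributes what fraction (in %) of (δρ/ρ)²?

6.18%

(δρ/ρ)² = (1·δR/R)² + (1·δA/A)² + (-1·δL/L)²
  R term: (1×0.0760)² = 0.00578
  A term: (1×0.0301)² = 0.000903
  L term: (-1×0.0891)² = 0.00794
Total = 0.0146. Share from A = 0.000903/0.0146 = 0.0618.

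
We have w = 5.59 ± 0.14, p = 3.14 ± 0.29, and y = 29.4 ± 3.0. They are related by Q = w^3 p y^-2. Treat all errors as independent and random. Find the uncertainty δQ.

0.150

For a monomial Q ∝ w^3, p, y^-2, fractional errors add in quadrature:
  (3·δw/w)² = (3×0.0250)² = 0.00565;  (1·δp/p)² = (1×0.0924)² = 0.00853;  (-2·δy/y)² = (-2×0.102)² = 0.0416
δQ/Q = √(0.0558) = 0.236
Q = 0.635, so δQ = 0.236 × 0.635 = 0.150.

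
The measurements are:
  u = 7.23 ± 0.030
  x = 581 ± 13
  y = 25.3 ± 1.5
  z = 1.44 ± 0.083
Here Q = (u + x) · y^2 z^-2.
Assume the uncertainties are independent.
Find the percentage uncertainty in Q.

Let w = u + x = 588. δw = √(δu² + δx²) = √(0.000900 + 169) = 13.0, so δw/w = 0.0221.
Q is then a monomial in w, y, z:
δQ/Q = √((δw/w)² + (2·δy/y)² + (-2·δz/z)²) = √(0.000488 + 0.0141 + 0.0133) = 0.167

16.7%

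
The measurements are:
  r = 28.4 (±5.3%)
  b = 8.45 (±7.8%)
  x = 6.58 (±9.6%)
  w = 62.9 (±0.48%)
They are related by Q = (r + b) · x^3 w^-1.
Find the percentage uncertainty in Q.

29.1%

Let u = r + b = 36.8. δu = √(δr² + δb²) = √(2.27 + 0.434) = 1.64, so δu/u = 0.0446.
Q is then a monomial in u, x, w:
δQ/Q = √((δu/u)² + (3·δx/x)² + (-1·δw/w)²) = √(0.00199 + 0.0829 + 2.3e-05) = 0.291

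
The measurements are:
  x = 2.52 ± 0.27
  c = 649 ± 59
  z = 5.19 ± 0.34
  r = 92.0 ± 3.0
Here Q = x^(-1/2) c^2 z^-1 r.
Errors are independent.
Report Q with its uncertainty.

Each factor contributes (exponent × relative error)² to (δQ/Q)²:
  (−½·δx/x)² = (-0.5×0.107)² = 0.00287;  (2·δc/c)² = (2×0.0909)² = 0.0331;  (-1·δz/z)² = (-1×0.0655)² = 0.00429;  (1·δr/r)² = (1×0.0326)² = 0.00106
δQ/Q = √(0.0413) = 0.203
Q = 4.7e+06, so δQ = 0.203 × 4.7e+06 = 9.56e+05.

(4.70 ± 0.956) × 10^6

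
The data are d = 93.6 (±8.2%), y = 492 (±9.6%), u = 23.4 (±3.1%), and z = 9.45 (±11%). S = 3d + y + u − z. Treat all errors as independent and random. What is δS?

52.6

For a sum/difference, combine absolute errors in quadrature:
  (3·δd)² = 530;  (δy)² = 2230;  (δu)² = 0.526;  (δz)² = 1.08
δS = √(2760) = 52.6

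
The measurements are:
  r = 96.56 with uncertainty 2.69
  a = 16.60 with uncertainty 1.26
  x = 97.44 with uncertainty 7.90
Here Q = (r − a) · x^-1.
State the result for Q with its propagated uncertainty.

0.8206 ± 0.0732

Let u = r − a = 79.96. δu = √(δr² + δa²) = √(7.24 + 1.59) = 2.97, so δu/u = 0.0371.
Q is then a monomial in u, x:
δQ/Q = √((δu/u)² + (-1·δx/x)²) = √(0.00138 + 0.00657) = 0.0892
Q = 0.8206, so δQ = 0.0892 × 0.8206 = 0.0732.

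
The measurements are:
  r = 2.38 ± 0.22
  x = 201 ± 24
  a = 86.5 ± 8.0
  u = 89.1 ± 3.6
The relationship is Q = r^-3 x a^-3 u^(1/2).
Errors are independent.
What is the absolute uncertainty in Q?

Since Q is a product/quotient, work with relative uncertainties:
  (-3·δr/r)² = (-3×0.0924)² = 0.0769;  (1·δx/x)² = (1×0.119)² = 0.0143;  (-3·δa/a)² = (-3×0.0925)² = 0.0770;  (½·δu/u)² = (0.5×0.0404)² = 0.000408
δQ/Q = √(0.169) = 0.411
Q = 0.000217, so δQ = 0.411 × 0.000217 = 8.93e-05.

8.93e-05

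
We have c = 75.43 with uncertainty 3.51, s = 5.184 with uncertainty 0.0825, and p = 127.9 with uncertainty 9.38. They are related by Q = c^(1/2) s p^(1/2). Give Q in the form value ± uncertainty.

Each factor contributes (exponent × relative error)² to (δQ/Q)²:
  (½·δc/c)² = (0.5×0.0465)² = 0.000541;  (1·δs/s)² = (1×0.0159)² = 0.000253;  (½·δp/p)² = (0.5×0.0733)² = 0.00134
δQ/Q = √(0.00214) = 0.0463
Q = 509.2, so δQ = 0.0463 × 509.2 = 23.6.

509.2 ± 23.6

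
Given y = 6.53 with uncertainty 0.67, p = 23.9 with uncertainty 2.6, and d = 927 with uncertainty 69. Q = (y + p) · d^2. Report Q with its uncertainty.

(2.61 ± 0.453) × 10^7

Let u = y + p = 30.4. δu = √(δy² + δp²) = √(0.449 + 6.76) = 2.68, so δu/u = 0.0882.
Q is then a monomial in u, d:
δQ/Q = √((δu/u)² + (2·δd/d)²) = √(0.00779 + 0.0222) = 0.173
Q = 2.61e+07, so δQ = 0.173 × 2.61e+07 = 4.53e+06.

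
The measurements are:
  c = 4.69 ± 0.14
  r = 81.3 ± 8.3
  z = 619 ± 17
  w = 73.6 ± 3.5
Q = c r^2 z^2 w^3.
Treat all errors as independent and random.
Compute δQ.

1.22e+15

Products/powers → add relative errors in quadrature, weighted by exponent:
  (1·δc/c)² = (1×0.0299)² = 0.000891;  (2·δr/r)² = (2×0.102)² = 0.0417;  (2·δz/z)² = (2×0.0275)² = 0.00302;  (3·δw/w)² = (3×0.0476)² = 0.0204
δQ/Q = √(0.0660) = 0.257
Q = 4.74e+15, so δQ = 0.257 × 4.74e+15 = 1.22e+15.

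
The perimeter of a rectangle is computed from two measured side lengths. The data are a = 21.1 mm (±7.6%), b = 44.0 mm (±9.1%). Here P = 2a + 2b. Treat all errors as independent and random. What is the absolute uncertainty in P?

P is a linear combination, so absolute uncertainties add in quadrature:
  (2·δa)² = 10.3;  (2·δb)² = 64.1
δP = √(74.4) = 8.63 mm

8.63 mm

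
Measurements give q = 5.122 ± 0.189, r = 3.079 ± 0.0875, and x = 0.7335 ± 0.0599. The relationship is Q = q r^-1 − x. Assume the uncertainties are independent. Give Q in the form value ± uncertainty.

Let p = q·r^-1 = 1.664. δp/p = √((1·δq/q)² + (-1·δr/r)²) = √(0.00136 + 0.000808) = 0.0466, so δp = 0.0775.
Q = p − x: δQ = √(δp² + δx²) = √(0.00600 + 0.00359) = 0.0979
Q = 0.9300.

0.9300 ± 0.0979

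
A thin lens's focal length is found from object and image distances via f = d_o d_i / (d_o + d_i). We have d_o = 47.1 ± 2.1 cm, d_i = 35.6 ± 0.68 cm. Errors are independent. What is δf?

0.447 cm

∂f/∂d_o = (d_i/(d_o+d_i))² = 0.185;  ∂f/∂d_i = (d_o/(d_o+d_i))² = 0.324
δf = √((∂f/∂d_o · δd_o)² + (∂f/∂d_i · δd_i)²) = √(0.151 + 0.0486) = 0.447 cm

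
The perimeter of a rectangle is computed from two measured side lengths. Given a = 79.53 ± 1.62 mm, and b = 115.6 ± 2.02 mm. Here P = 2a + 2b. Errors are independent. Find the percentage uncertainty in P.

P is a linear combination, so absolute uncertainties add in quadrature:
  (2·δa)² = 10.5;  (2·δb)² = 16.3
δP = √(26.8) = 5.18 mm
P = 390.3 mm, so δP/P = 5.18/390.3 = 0.0133.

1.33%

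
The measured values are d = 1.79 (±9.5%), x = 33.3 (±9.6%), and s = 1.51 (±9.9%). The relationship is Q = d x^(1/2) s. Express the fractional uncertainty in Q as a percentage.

Products/powers → add relative errors in quadrature, weighted by exponent:
  (1·δd/d)² = (1×0.0950)² = 0.00903;  (½·δx/x)² = (0.5×0.0960)² = 0.00230;  (1·δs/s)² = (1×0.0990)² = 0.00980
δQ/Q = √(0.0211) = 0.145

14.5%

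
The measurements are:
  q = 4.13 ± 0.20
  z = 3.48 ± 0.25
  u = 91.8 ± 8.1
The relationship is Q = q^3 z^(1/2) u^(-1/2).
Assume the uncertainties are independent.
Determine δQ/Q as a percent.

Q is a product of powers, so relative uncertainties combine in quadrature:
  (3·δq/q)² = (3×0.0484)² = 0.0211;  (½·δz/z)² = (0.5×0.0718)² = 0.00129;  (−½·δu/u)² = (-0.5×0.0882)² = 0.00195
δQ/Q = √(0.0243) = 0.156

15.6%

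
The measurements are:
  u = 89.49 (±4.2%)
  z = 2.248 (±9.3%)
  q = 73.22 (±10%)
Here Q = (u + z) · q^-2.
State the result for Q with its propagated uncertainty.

0.01711 ± 0.00349

Let w = u + z = 91.74. δw = √(δu² + δz²) = √(14.1 + 0.0437) = 3.76, so δw/w = 0.0410.
Q is then a monomial in w, q:
δQ/Q = √((δw/w)² + (-2·δq/q)²) = √(0.00168 + 0.0400) = 0.204
Q = 0.01711, so δQ = 0.204 × 0.01711 = 0.00349.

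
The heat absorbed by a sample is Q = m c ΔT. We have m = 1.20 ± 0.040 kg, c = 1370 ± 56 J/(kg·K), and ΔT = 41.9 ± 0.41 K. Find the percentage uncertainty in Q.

5.36%

Q is a product of powers, so relative uncertainties combine in quadrature:
  (1·δm/m)² = (1×0.0333)² = 0.00111;  (1·δc/c)² = (1×0.0409)² = 0.00167;  (1·δΔT/ΔT)² = (1×0.00979)² = 9.58e-05
δQ/Q = √(0.00288) = 0.0536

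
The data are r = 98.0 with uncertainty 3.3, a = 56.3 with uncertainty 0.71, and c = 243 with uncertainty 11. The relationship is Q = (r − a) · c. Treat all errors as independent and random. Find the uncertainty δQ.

Let u = r − a = 41.7. δu = √(δr² + δa²) = √(10.9 + 0.504) = 3.38, so δu/u = 0.0809.
Q is then a monomial in u, c:
δQ/Q = √((δu/u)² + (1·δc/c)²) = √(0.00655 + 0.00205) = 0.0927
Q = 10100, so δQ = 0.0927 × 10100 = 940.

940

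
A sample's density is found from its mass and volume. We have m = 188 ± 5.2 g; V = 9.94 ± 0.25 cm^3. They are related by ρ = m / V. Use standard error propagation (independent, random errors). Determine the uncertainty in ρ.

0.707 g/cm^3

ρ is a product of powers, so relative uncertainties combine in quadrature:
  (1·δm/m)² = (1×0.0277)² = 0.000765;  (-1·δV/V)² = (-1×0.0252)² = 0.000633
δρ/ρ = √(0.00140) = 0.0374
ρ = 18.9 g/cm^3, so δρ = 0.0374 × 18.9 = 0.707 g/cm^3.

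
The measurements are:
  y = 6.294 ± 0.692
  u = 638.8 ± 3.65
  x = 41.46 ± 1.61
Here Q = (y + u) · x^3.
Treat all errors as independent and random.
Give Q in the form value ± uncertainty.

(4.597 ± 0.536) × 10^7

Let w = y + u = 645.1. δw = √(δy² + δu²) = √(0.479 + 13.3) = 3.72, so δw/w = 0.00576.
Q is then a monomial in w, x:
δQ/Q = √((δw/w)² + (3·δx/x)²) = √(3.32e-05 + 0.0136) = 0.117
Q = 4.597e+07, so δQ = 0.117 × 4.597e+07 = 5.36e+06.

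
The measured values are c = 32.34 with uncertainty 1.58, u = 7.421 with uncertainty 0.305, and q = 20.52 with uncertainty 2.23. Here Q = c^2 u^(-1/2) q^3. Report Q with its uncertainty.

Q is a product of powers, so relative uncertainties combine in quadrature:
  (2·δc/c)² = (2×0.0489)² = 0.00955;  (−½·δu/u)² = (-0.5×0.0411)² = 0.000422;  (3·δq/q)² = (3×0.109)² = 0.106
δQ/Q = √(0.116) = 0.341
Q = 3.317e+06, so δQ = 0.341 × 3.317e+06 = 1.13e+06.

(3.317 ± 1.13) × 10^6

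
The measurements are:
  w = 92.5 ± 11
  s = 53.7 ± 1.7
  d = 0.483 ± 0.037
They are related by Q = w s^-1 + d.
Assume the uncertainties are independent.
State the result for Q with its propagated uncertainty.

2.21 ± 0.215

Let p = w·s^-1 = 1.72. δp/p = √((1·δw/w)² + (-1·δs/s)²) = √(0.0141 + 0.00100) = 0.123, so δp = 0.212.
Q = p + d: δQ = √(δp² + δd²) = √(0.0449 + 0.00137) = 0.215
Q = 2.21.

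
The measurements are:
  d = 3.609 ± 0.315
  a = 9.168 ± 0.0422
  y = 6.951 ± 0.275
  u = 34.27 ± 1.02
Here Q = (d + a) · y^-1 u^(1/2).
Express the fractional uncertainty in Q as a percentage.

4.90%

Let w = d + a = 12.78. δw = √(δd² + δa²) = √(0.0992 + 0.00178) = 0.318, so δw/w = 0.0249.
Q is then a monomial in w, y, u:
δQ/Q = √((δw/w)² + (-1·δy/y)² + (½·δu/u)²) = √(0.000619 + 0.00157 + 0.000221) = 0.0490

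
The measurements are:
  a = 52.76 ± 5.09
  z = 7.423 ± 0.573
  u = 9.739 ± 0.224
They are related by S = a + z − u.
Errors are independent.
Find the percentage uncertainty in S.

10.2%

For a sum/difference, combine absolute errors in quadrature:
  (δa)² = 25.9;  (δz)² = 0.328;  (δu)² = 0.0502
δS = √(26.3) = 5.13
S = 50.44, so δS/S = 5.13/50.44 = 0.102.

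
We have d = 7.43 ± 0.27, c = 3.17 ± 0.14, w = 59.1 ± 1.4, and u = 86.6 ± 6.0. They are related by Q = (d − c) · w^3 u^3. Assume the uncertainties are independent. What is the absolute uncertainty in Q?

Let h = d − c = 4.26. δh = √(δd² + δc²) = √(0.0729 + 0.0196) = 0.304, so δh/h = 0.0714.
Q is then a monomial in h, w, u:
δQ/Q = √((δh/h)² + (3·δw/w)² + (3·δu/u)²) = √(0.00510 + 0.00505 + 0.0432) = 0.231
Q = 5.71e+11, so δQ = 0.231 × 5.71e+11 = 1.32e+11.

1.32e+11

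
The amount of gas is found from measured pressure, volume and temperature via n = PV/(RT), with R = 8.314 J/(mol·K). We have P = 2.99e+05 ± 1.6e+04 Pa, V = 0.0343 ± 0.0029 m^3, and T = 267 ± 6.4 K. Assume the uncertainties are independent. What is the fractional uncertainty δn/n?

n is a product of powers, so relative uncertainties combine in quadrature:
  (1·δP/P)² = (1×0.0535)² = 0.00286;  (1·δV/V)² = (1×0.0845)² = 0.00715;  (-1·δT/T)² = (-1×0.0240)² = 0.000575
δn/n = √(0.0106) = 0.103

0.103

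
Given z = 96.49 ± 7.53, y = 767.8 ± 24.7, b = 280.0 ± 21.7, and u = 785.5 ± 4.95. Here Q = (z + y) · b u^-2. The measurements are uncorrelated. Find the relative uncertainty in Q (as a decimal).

Let w = z + y = 864.3. δw = √(δz² + δy²) = √(56.7 + 610) = 25.8, so δw/w = 0.0299.
Q is then a monomial in w, b, u:
δQ/Q = √((δw/w)² + (1·δb/b)² + (-2·δu/u)²) = √(0.000893 + 0.00601 + 0.000159) = 0.0840

0.0840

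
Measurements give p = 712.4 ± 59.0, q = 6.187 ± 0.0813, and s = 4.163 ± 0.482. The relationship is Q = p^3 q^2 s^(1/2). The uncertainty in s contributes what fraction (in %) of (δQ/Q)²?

5.10%

(δQ/Q)² = (3·δp/p)² + (2·δq/q)² + (½·δs/s)²
  p term: (3×0.0828)² = 0.0617
  q term: (2×0.0131)² = 0.000691
  s term: (0.5×0.116)² = 0.00335
Total = 0.0658. Share from s = 0.00335/0.0658 = 0.0510.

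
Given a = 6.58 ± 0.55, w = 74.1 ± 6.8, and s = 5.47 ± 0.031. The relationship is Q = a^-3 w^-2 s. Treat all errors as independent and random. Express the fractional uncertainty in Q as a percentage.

31.1%

Since Q is a product/quotient, work with relative uncertainties:
  (-3·δa/a)² = (-3×0.0836)² = 0.0629;  (-2·δw/w)² = (-2×0.0918)² = 0.0337;  (1·δs/s)² = (1×0.00567)² = 3.21e-05
δQ/Q = √(0.0966) = 0.311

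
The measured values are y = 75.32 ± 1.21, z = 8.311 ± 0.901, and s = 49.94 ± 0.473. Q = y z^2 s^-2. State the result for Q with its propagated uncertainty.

2.086 ± 0.455

Each factor contributes (exponent × relative error)² to (δQ/Q)²:
  (1·δy/y)² = (1×0.0161)² = 0.000258;  (2·δz/z)² = (2×0.108)² = 0.0470;  (-2·δs/s)² = (-2×0.00947)² = 0.000359
δQ/Q = √(0.0476) = 0.218
Q = 2.086, so δQ = 0.218 × 2.086 = 0.455.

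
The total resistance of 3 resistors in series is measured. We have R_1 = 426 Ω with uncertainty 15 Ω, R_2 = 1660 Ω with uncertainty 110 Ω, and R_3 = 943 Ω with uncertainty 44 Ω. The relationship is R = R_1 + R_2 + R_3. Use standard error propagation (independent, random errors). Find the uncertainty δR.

For a sum/difference, combine absolute errors in quadrature:
  (δR_1)² = 225;  (δR_2)² = 12100;  (δR_3)² = 1940
δR = √(14300) = 119 Ω

119 Ω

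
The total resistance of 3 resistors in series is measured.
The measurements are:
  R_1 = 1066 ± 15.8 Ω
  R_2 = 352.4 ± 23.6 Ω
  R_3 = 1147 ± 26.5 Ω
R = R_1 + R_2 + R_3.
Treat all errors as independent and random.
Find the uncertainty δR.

38.8 Ω

For a sum/difference, combine absolute errors in quadrature:
  (δR_1)² = 250;  (δR_2)² = 557;  (δR_3)² = 702
δR = √(1510) = 38.8 Ω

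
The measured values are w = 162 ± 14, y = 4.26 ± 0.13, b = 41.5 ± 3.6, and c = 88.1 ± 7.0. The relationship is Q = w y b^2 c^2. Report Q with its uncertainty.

(9.23 ± 2.33) × 10^9

Relative error in a monomial: (δQ/Q)² = Σ (nᵢ · δxᵢ/xᵢ)².
  (1·δw/w)² = (1×0.0864)² = 0.00747;  (1·δy/y)² = (1×0.0305)² = 0.000931;  (2·δb/b)² = (2×0.0867)² = 0.0301;  (2·δc/c)² = (2×0.0795)² = 0.0253
δQ/Q = √(0.0638) = 0.252
Q = 9.23e+09, so δQ = 0.252 × 9.23e+09 = 2.33e+09.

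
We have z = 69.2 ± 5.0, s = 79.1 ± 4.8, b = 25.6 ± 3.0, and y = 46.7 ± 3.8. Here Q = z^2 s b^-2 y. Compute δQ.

7920

For a monomial Q ∝ z^2, s, b^-2, y, fractional errors add in quadrature:
  (2·δz/z)² = (2×0.0723)² = 0.0209;  (1·δs/s)² = (1×0.0607)² = 0.00368;  (-2·δb/b)² = (-2×0.117)² = 0.0549;  (1·δy/y)² = (1×0.0814)² = 0.00662
δQ/Q = √(0.0861) = 0.293
Q = 27000, so δQ = 0.293 × 27000 = 7920.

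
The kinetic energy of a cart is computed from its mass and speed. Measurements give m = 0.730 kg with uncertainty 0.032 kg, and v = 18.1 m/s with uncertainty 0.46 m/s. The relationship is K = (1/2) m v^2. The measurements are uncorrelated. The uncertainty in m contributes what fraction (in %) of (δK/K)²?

(δK/K)² = (1·δm/m)² + (2·δv/v)²
  m term: (1×0.0438)² = 0.00192
  v term: (2×0.0254)² = 0.00258
Total = 0.00451. Share from m = 0.00192/0.00451 = 0.427.

42.7%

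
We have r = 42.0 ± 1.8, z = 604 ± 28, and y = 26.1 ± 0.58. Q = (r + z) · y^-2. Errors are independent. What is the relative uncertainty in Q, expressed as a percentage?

6.21%

Let u = r + z = 646. δu = √(δr² + δz²) = √(3.24 + 784) = 28.1, so δu/u = 0.0434.
Q is then a monomial in u, y:
δQ/Q = √((δu/u)² + (-2·δy/y)²) = √(0.00189 + 0.00198) = 0.0621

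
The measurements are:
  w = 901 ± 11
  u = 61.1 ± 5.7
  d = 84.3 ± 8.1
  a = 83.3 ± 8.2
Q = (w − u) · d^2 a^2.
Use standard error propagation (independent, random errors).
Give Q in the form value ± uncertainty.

(4.14 ± 1.14) × 10^10

Let h = w − u = 840. δh = √(δw² + δu²) = √(121 + 32.5) = 12.4, so δh/h = 0.0148.
Q is then a monomial in h, d, a:
δQ/Q = √((δh/h)² + (2·δd/d)² + (2·δa/a)²) = √(0.000218 + 0.0369 + 0.0388) = 0.276
Q = 4.14e+10, so δQ = 0.276 × 4.14e+10 = 1.14e+10.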